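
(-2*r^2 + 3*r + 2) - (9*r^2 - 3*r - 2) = -11*r^2 + 6*r + 4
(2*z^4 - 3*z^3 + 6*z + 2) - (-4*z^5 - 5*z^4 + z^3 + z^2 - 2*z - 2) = 4*z^5 + 7*z^4 - 4*z^3 - z^2 + 8*z + 4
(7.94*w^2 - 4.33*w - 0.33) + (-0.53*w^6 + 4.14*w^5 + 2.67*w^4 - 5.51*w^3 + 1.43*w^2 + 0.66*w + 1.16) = -0.53*w^6 + 4.14*w^5 + 2.67*w^4 - 5.51*w^3 + 9.37*w^2 - 3.67*w + 0.83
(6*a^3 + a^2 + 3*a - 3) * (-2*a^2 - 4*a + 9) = -12*a^5 - 26*a^4 + 44*a^3 + 3*a^2 + 39*a - 27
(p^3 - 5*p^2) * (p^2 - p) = p^5 - 6*p^4 + 5*p^3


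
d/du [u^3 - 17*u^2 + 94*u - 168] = 3*u^2 - 34*u + 94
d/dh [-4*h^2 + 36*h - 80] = 36 - 8*h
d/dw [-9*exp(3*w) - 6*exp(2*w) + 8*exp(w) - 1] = (-27*exp(2*w) - 12*exp(w) + 8)*exp(w)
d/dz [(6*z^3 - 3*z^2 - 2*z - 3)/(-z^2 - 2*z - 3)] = 2*z*(-3*z^3 - 12*z^2 - 25*z + 6)/(z^4 + 4*z^3 + 10*z^2 + 12*z + 9)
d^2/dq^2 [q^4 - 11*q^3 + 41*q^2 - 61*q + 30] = 12*q^2 - 66*q + 82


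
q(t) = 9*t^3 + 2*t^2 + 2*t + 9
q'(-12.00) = 3842.00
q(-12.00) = -15279.00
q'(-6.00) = 950.00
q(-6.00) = -1875.00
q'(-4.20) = 461.48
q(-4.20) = -630.91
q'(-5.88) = 911.99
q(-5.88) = -1763.29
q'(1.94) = 111.38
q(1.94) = 86.12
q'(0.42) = 8.44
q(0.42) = 10.86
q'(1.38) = 58.94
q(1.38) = 39.22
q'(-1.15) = 33.11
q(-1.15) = -4.34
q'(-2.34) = 140.48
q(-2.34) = -100.04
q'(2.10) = 129.47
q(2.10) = 105.37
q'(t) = 27*t^2 + 4*t + 2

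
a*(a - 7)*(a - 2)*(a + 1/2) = a^4 - 17*a^3/2 + 19*a^2/2 + 7*a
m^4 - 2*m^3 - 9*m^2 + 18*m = m*(m - 3)*(m - 2)*(m + 3)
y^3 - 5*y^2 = y^2*(y - 5)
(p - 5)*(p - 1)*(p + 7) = p^3 + p^2 - 37*p + 35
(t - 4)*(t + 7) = t^2 + 3*t - 28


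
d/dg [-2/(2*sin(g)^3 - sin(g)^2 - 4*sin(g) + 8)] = 4*(3*sin(g)^2 - sin(g) - 2)*cos(g)/(2*sin(g)^3 - sin(g)^2 - 4*sin(g) + 8)^2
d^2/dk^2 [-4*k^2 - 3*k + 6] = -8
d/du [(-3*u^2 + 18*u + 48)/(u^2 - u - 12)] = 3*(-5*u^2 - 8*u - 56)/(u^4 - 2*u^3 - 23*u^2 + 24*u + 144)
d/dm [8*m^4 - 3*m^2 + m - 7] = 32*m^3 - 6*m + 1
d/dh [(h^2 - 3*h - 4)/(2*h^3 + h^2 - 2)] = (2*h*(3*h + 1)*(-h^2 + 3*h + 4) + (2*h - 3)*(2*h^3 + h^2 - 2))/(2*h^3 + h^2 - 2)^2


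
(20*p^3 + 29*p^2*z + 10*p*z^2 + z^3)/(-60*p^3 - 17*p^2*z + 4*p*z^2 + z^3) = (4*p^2 + 5*p*z + z^2)/(-12*p^2 - p*z + z^2)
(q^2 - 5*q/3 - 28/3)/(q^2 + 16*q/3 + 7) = (q - 4)/(q + 3)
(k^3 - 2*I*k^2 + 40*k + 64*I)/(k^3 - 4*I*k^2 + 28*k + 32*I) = (k + 4*I)/(k + 2*I)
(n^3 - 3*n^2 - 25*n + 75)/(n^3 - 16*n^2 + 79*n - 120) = (n + 5)/(n - 8)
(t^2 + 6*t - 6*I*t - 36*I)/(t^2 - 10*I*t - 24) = (t + 6)/(t - 4*I)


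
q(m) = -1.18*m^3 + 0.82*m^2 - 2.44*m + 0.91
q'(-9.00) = -303.94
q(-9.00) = 949.51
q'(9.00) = -274.42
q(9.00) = -814.85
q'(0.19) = -2.26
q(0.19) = 0.47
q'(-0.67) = -5.13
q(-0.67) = 3.27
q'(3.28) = -35.15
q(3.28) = -39.91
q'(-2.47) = -28.09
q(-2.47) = 29.72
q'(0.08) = -2.33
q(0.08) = 0.72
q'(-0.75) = -5.66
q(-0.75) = 3.70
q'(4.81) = -76.45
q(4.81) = -123.17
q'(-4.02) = -66.24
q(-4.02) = 100.63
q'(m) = -3.54*m^2 + 1.64*m - 2.44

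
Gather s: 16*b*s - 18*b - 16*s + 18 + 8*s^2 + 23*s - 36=-18*b + 8*s^2 + s*(16*b + 7) - 18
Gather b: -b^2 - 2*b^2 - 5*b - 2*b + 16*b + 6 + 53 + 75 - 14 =-3*b^2 + 9*b + 120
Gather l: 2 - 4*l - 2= -4*l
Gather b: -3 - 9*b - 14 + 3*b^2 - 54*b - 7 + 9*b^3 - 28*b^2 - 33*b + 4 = 9*b^3 - 25*b^2 - 96*b - 20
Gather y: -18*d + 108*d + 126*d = 216*d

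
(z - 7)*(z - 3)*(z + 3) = z^3 - 7*z^2 - 9*z + 63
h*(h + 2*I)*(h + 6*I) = h^3 + 8*I*h^2 - 12*h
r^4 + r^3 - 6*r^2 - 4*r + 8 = (r - 2)*(r - 1)*(r + 2)^2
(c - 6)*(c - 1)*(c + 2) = c^3 - 5*c^2 - 8*c + 12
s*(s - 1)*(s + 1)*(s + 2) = s^4 + 2*s^3 - s^2 - 2*s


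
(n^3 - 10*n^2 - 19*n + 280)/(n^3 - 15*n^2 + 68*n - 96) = (n^2 - 2*n - 35)/(n^2 - 7*n + 12)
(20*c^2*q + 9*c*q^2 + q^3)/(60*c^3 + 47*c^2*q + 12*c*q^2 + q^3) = q/(3*c + q)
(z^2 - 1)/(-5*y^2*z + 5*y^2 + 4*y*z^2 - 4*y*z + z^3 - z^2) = (-z - 1)/(5*y^2 - 4*y*z - z^2)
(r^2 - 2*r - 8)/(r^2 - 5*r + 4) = (r + 2)/(r - 1)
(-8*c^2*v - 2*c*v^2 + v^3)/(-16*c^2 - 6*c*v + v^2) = v*(-4*c + v)/(-8*c + v)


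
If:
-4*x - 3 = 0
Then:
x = -3/4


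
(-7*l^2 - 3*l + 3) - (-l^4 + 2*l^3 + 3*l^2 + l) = l^4 - 2*l^3 - 10*l^2 - 4*l + 3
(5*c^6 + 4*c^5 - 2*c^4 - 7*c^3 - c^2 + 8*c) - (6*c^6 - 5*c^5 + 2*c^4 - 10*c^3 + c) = -c^6 + 9*c^5 - 4*c^4 + 3*c^3 - c^2 + 7*c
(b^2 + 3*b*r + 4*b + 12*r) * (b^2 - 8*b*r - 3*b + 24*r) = b^4 - 5*b^3*r + b^3 - 24*b^2*r^2 - 5*b^2*r - 12*b^2 - 24*b*r^2 + 60*b*r + 288*r^2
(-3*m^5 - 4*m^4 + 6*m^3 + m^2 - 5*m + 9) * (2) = -6*m^5 - 8*m^4 + 12*m^3 + 2*m^2 - 10*m + 18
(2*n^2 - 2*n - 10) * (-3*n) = -6*n^3 + 6*n^2 + 30*n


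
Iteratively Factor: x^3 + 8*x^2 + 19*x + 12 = (x + 4)*(x^2 + 4*x + 3) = (x + 3)*(x + 4)*(x + 1)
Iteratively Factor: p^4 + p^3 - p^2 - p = (p)*(p^3 + p^2 - p - 1) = p*(p - 1)*(p^2 + 2*p + 1) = p*(p - 1)*(p + 1)*(p + 1)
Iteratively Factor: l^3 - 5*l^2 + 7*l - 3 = (l - 1)*(l^2 - 4*l + 3) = (l - 3)*(l - 1)*(l - 1)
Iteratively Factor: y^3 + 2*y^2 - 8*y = (y + 4)*(y^2 - 2*y) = (y - 2)*(y + 4)*(y)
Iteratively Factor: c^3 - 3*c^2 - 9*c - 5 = (c + 1)*(c^2 - 4*c - 5) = (c + 1)^2*(c - 5)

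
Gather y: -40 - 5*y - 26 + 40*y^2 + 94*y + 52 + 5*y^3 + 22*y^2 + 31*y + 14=5*y^3 + 62*y^2 + 120*y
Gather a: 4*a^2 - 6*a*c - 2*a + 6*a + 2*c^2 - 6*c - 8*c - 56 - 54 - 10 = 4*a^2 + a*(4 - 6*c) + 2*c^2 - 14*c - 120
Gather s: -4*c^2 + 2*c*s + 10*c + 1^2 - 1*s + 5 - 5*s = -4*c^2 + 10*c + s*(2*c - 6) + 6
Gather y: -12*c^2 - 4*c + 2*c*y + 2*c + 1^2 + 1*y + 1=-12*c^2 - 2*c + y*(2*c + 1) + 2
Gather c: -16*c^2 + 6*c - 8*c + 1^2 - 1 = -16*c^2 - 2*c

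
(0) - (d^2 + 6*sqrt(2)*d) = -d^2 - 6*sqrt(2)*d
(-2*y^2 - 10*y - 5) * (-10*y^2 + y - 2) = 20*y^4 + 98*y^3 + 44*y^2 + 15*y + 10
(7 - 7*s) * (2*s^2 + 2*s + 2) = 14 - 14*s^3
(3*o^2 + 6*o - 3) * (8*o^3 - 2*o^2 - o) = 24*o^5 + 42*o^4 - 39*o^3 + 3*o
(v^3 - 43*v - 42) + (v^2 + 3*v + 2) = v^3 + v^2 - 40*v - 40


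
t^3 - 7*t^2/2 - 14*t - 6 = (t - 6)*(t + 1/2)*(t + 2)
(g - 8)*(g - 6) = g^2 - 14*g + 48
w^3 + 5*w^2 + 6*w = w*(w + 2)*(w + 3)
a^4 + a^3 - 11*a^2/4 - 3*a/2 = a*(a - 3/2)*(a + 1/2)*(a + 2)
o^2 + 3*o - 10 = (o - 2)*(o + 5)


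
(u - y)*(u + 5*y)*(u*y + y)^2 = u^4*y^2 + 4*u^3*y^3 + 2*u^3*y^2 - 5*u^2*y^4 + 8*u^2*y^3 + u^2*y^2 - 10*u*y^4 + 4*u*y^3 - 5*y^4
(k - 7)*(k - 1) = k^2 - 8*k + 7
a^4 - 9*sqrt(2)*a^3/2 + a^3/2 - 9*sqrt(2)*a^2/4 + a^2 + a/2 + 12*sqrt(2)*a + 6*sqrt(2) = (a + 1/2)*(a - 4*sqrt(2))*(a - 3*sqrt(2)/2)*(a + sqrt(2))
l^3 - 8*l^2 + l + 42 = (l - 7)*(l - 3)*(l + 2)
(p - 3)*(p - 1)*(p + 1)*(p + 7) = p^4 + 4*p^3 - 22*p^2 - 4*p + 21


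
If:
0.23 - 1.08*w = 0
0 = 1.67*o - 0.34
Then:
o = 0.20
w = 0.21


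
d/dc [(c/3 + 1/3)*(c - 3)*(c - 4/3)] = c^2 - 20*c/9 - 1/9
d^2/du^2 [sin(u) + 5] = -sin(u)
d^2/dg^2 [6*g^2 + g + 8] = 12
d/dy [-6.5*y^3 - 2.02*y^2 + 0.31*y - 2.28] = -19.5*y^2 - 4.04*y + 0.31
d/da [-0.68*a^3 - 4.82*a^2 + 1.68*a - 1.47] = -2.04*a^2 - 9.64*a + 1.68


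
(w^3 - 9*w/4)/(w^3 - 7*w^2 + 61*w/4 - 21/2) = w*(2*w + 3)/(2*w^2 - 11*w + 14)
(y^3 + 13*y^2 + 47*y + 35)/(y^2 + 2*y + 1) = (y^2 + 12*y + 35)/(y + 1)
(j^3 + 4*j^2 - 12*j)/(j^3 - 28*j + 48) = j/(j - 4)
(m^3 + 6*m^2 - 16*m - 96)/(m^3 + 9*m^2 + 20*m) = (m^2 + 2*m - 24)/(m*(m + 5))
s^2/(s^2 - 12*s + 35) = s^2/(s^2 - 12*s + 35)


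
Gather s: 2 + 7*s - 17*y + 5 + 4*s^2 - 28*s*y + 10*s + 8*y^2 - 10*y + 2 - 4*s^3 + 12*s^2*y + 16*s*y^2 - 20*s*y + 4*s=-4*s^3 + s^2*(12*y + 4) + s*(16*y^2 - 48*y + 21) + 8*y^2 - 27*y + 9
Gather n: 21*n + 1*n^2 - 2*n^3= -2*n^3 + n^2 + 21*n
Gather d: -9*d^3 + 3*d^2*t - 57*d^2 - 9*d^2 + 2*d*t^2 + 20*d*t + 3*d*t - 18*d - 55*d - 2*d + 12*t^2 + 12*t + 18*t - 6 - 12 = -9*d^3 + d^2*(3*t - 66) + d*(2*t^2 + 23*t - 75) + 12*t^2 + 30*t - 18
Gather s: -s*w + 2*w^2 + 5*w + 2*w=-s*w + 2*w^2 + 7*w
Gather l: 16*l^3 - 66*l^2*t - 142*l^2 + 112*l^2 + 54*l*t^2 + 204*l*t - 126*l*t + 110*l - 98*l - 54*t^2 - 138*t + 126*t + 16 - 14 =16*l^3 + l^2*(-66*t - 30) + l*(54*t^2 + 78*t + 12) - 54*t^2 - 12*t + 2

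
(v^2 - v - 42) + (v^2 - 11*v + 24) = 2*v^2 - 12*v - 18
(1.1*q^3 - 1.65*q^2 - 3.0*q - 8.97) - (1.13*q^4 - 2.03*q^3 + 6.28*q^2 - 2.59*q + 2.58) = -1.13*q^4 + 3.13*q^3 - 7.93*q^2 - 0.41*q - 11.55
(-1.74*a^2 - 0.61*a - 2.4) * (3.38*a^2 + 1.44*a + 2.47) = -5.8812*a^4 - 4.5674*a^3 - 13.2882*a^2 - 4.9627*a - 5.928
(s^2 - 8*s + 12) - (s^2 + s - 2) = 14 - 9*s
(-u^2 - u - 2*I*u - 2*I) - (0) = -u^2 - u - 2*I*u - 2*I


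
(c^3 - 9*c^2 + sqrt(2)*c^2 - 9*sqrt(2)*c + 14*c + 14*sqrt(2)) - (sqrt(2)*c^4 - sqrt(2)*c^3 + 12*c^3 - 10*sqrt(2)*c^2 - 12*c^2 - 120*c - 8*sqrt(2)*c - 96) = -sqrt(2)*c^4 - 11*c^3 + sqrt(2)*c^3 + 3*c^2 + 11*sqrt(2)*c^2 - sqrt(2)*c + 134*c + 14*sqrt(2) + 96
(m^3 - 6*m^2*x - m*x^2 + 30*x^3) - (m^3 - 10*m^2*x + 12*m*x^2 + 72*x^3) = 4*m^2*x - 13*m*x^2 - 42*x^3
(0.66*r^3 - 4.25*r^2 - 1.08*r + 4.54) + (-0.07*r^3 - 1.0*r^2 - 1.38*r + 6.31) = 0.59*r^3 - 5.25*r^2 - 2.46*r + 10.85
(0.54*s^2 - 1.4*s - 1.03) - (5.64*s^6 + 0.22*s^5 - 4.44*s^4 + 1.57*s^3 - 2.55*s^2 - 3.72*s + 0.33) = -5.64*s^6 - 0.22*s^5 + 4.44*s^4 - 1.57*s^3 + 3.09*s^2 + 2.32*s - 1.36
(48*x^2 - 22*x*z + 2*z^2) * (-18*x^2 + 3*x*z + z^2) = -864*x^4 + 540*x^3*z - 54*x^2*z^2 - 16*x*z^3 + 2*z^4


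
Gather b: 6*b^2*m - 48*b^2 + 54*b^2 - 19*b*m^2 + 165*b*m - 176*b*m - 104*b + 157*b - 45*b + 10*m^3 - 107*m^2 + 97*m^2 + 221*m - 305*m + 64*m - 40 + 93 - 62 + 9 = b^2*(6*m + 6) + b*(-19*m^2 - 11*m + 8) + 10*m^3 - 10*m^2 - 20*m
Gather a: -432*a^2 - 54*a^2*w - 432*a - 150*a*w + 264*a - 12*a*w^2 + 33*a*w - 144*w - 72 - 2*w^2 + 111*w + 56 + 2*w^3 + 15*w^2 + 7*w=a^2*(-54*w - 432) + a*(-12*w^2 - 117*w - 168) + 2*w^3 + 13*w^2 - 26*w - 16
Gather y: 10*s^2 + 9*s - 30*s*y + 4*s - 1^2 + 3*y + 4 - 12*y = 10*s^2 + 13*s + y*(-30*s - 9) + 3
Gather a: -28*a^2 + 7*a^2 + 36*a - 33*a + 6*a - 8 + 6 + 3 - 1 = -21*a^2 + 9*a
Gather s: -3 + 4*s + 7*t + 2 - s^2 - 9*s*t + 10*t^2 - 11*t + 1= -s^2 + s*(4 - 9*t) + 10*t^2 - 4*t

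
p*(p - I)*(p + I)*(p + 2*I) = p^4 + 2*I*p^3 + p^2 + 2*I*p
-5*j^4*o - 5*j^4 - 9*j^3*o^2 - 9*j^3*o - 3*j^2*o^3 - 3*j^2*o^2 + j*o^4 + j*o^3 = (-5*j + o)*(j + o)^2*(j*o + j)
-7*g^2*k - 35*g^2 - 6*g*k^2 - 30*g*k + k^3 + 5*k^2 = (-7*g + k)*(g + k)*(k + 5)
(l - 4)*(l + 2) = l^2 - 2*l - 8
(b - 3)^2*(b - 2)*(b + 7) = b^4 - b^3 - 35*b^2 + 129*b - 126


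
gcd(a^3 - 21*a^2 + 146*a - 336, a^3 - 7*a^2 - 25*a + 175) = a - 7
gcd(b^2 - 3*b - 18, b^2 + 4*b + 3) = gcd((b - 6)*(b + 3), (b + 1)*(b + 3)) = b + 3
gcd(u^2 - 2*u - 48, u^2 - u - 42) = u + 6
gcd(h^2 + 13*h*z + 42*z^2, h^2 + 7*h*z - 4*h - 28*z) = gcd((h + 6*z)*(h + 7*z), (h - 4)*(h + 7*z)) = h + 7*z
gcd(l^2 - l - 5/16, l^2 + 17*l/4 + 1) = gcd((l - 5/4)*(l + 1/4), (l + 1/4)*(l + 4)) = l + 1/4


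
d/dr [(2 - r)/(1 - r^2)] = (r^2 - 2*r*(r - 2) - 1)/(r^2 - 1)^2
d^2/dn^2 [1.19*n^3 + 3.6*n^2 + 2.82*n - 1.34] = 7.14*n + 7.2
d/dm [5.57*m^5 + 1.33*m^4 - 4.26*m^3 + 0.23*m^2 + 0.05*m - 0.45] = 27.85*m^4 + 5.32*m^3 - 12.78*m^2 + 0.46*m + 0.05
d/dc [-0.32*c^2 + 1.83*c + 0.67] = 1.83 - 0.64*c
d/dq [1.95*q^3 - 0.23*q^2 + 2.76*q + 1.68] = 5.85*q^2 - 0.46*q + 2.76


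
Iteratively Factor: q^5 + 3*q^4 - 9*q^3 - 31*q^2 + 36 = (q - 3)*(q^4 + 6*q^3 + 9*q^2 - 4*q - 12) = (q - 3)*(q + 2)*(q^3 + 4*q^2 + q - 6) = (q - 3)*(q - 1)*(q + 2)*(q^2 + 5*q + 6) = (q - 3)*(q - 1)*(q + 2)^2*(q + 3)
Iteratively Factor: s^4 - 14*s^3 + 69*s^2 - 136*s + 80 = (s - 4)*(s^3 - 10*s^2 + 29*s - 20) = (s - 5)*(s - 4)*(s^2 - 5*s + 4) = (s - 5)*(s - 4)^2*(s - 1)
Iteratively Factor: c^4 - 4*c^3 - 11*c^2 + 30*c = (c - 5)*(c^3 + c^2 - 6*c) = (c - 5)*(c - 2)*(c^2 + 3*c) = c*(c - 5)*(c - 2)*(c + 3)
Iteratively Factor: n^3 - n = (n + 1)*(n^2 - n) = n*(n + 1)*(n - 1)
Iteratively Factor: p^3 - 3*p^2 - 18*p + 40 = (p - 5)*(p^2 + 2*p - 8) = (p - 5)*(p - 2)*(p + 4)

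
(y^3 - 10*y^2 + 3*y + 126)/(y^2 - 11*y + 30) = (y^2 - 4*y - 21)/(y - 5)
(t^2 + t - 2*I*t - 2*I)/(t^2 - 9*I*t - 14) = (t + 1)/(t - 7*I)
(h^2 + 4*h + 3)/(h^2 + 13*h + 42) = (h^2 + 4*h + 3)/(h^2 + 13*h + 42)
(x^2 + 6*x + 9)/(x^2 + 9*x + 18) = (x + 3)/(x + 6)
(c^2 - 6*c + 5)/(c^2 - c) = (c - 5)/c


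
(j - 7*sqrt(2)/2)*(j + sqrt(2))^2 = j^3 - 3*sqrt(2)*j^2/2 - 12*j - 7*sqrt(2)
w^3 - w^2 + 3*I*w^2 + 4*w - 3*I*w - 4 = (w - 1)*(w - I)*(w + 4*I)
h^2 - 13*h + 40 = (h - 8)*(h - 5)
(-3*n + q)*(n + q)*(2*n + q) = -6*n^3 - 7*n^2*q + q^3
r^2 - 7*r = r*(r - 7)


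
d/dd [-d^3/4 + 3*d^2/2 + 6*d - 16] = -3*d^2/4 + 3*d + 6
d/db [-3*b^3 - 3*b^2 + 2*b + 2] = -9*b^2 - 6*b + 2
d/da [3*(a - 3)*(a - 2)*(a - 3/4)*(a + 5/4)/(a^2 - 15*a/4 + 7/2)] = 3*(128*a^3 - 496*a^2 + 560*a + 93)/(4*(16*a^2 - 56*a + 49))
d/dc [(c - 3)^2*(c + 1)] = (c - 3)*(3*c - 1)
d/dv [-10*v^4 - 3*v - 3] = -40*v^3 - 3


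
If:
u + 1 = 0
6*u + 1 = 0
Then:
No Solution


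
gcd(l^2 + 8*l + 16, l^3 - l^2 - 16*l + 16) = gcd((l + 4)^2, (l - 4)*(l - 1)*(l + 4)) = l + 4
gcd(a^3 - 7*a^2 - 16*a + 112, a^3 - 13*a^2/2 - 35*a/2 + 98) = a^2 - 3*a - 28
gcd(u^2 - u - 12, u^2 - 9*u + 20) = u - 4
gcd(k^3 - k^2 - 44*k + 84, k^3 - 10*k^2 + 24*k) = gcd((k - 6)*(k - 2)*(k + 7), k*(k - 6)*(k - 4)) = k - 6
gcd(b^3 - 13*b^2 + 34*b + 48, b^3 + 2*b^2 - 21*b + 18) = 1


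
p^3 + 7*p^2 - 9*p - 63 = (p - 3)*(p + 3)*(p + 7)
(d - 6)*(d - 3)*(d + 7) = d^3 - 2*d^2 - 45*d + 126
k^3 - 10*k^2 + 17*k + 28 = (k - 7)*(k - 4)*(k + 1)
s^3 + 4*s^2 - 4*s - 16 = (s - 2)*(s + 2)*(s + 4)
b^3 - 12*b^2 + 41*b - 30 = (b - 6)*(b - 5)*(b - 1)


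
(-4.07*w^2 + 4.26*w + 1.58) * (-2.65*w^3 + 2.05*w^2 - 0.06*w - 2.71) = 10.7855*w^5 - 19.6325*w^4 + 4.7902*w^3 + 14.0131*w^2 - 11.6394*w - 4.2818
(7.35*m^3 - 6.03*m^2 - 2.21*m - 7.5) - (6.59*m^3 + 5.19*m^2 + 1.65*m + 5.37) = 0.76*m^3 - 11.22*m^2 - 3.86*m - 12.87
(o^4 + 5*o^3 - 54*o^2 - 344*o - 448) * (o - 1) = o^5 + 4*o^4 - 59*o^3 - 290*o^2 - 104*o + 448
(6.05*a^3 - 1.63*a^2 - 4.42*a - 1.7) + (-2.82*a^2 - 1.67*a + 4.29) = 6.05*a^3 - 4.45*a^2 - 6.09*a + 2.59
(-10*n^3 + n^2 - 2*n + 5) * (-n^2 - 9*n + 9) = 10*n^5 + 89*n^4 - 97*n^3 + 22*n^2 - 63*n + 45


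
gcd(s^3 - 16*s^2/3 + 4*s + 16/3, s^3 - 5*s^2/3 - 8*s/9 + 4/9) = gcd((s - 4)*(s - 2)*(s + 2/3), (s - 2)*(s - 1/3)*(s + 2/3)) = s^2 - 4*s/3 - 4/3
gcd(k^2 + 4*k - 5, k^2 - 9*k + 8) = k - 1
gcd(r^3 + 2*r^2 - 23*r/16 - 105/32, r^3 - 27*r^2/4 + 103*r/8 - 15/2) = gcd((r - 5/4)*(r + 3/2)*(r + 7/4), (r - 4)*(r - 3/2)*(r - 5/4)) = r - 5/4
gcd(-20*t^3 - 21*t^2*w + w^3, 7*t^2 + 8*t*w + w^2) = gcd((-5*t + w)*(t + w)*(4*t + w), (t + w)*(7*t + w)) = t + w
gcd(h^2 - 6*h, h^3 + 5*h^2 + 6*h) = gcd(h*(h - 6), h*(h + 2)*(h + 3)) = h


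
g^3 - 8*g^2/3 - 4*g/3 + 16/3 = (g - 2)^2*(g + 4/3)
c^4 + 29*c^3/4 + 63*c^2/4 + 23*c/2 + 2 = (c + 1/4)*(c + 1)*(c + 2)*(c + 4)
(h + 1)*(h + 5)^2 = h^3 + 11*h^2 + 35*h + 25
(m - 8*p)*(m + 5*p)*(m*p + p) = m^3*p - 3*m^2*p^2 + m^2*p - 40*m*p^3 - 3*m*p^2 - 40*p^3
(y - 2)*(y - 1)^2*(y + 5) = y^4 + y^3 - 15*y^2 + 23*y - 10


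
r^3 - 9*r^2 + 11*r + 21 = (r - 7)*(r - 3)*(r + 1)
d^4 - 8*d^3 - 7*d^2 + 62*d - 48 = (d - 8)*(d - 2)*(d - 1)*(d + 3)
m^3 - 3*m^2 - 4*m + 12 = (m - 3)*(m - 2)*(m + 2)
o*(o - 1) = o^2 - o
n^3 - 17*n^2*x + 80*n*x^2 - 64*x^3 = (n - 8*x)^2*(n - x)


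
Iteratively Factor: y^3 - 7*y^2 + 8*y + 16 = (y - 4)*(y^2 - 3*y - 4) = (y - 4)^2*(y + 1)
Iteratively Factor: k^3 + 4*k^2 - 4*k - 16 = (k + 2)*(k^2 + 2*k - 8) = (k - 2)*(k + 2)*(k + 4)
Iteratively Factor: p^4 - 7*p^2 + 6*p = (p - 2)*(p^3 + 2*p^2 - 3*p) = p*(p - 2)*(p^2 + 2*p - 3) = p*(p - 2)*(p - 1)*(p + 3)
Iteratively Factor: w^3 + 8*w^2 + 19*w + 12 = (w + 1)*(w^2 + 7*w + 12) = (w + 1)*(w + 4)*(w + 3)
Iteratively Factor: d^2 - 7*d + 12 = (d - 3)*(d - 4)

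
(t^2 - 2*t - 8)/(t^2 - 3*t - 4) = (t + 2)/(t + 1)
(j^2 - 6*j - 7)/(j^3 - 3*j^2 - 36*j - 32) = (j - 7)/(j^2 - 4*j - 32)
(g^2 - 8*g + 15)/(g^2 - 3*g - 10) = (g - 3)/(g + 2)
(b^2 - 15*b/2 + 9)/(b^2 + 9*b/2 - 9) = (b - 6)/(b + 6)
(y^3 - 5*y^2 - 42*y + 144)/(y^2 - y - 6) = (y^2 - 2*y - 48)/(y + 2)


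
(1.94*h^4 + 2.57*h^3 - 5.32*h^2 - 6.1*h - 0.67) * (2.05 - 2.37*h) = -4.5978*h^5 - 2.1139*h^4 + 17.8769*h^3 + 3.551*h^2 - 10.9171*h - 1.3735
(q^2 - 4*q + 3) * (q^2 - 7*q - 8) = q^4 - 11*q^3 + 23*q^2 + 11*q - 24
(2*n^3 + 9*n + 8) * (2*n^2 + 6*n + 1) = 4*n^5 + 12*n^4 + 20*n^3 + 70*n^2 + 57*n + 8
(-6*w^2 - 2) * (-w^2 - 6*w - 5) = 6*w^4 + 36*w^3 + 32*w^2 + 12*w + 10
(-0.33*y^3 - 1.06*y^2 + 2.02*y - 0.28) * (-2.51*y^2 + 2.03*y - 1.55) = 0.8283*y^5 + 1.9907*y^4 - 6.7105*y^3 + 6.4464*y^2 - 3.6994*y + 0.434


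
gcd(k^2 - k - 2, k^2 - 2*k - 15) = 1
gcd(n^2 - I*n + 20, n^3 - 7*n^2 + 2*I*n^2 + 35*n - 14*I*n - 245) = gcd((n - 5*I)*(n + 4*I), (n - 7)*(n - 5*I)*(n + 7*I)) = n - 5*I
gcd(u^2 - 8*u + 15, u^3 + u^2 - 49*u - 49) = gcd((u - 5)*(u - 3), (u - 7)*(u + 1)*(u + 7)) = 1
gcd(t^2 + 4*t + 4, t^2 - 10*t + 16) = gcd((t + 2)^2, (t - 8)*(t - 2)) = 1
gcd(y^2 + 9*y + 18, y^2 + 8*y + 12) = y + 6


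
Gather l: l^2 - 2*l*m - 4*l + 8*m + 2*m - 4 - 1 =l^2 + l*(-2*m - 4) + 10*m - 5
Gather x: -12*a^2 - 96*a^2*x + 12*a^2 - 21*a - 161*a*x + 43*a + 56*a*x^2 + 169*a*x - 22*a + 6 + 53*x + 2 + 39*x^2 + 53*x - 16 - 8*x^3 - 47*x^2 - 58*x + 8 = -8*x^3 + x^2*(56*a - 8) + x*(-96*a^2 + 8*a + 48)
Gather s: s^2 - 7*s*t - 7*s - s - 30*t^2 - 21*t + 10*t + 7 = s^2 + s*(-7*t - 8) - 30*t^2 - 11*t + 7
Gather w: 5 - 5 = 0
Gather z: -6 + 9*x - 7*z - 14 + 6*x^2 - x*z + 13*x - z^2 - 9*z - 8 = 6*x^2 + 22*x - z^2 + z*(-x - 16) - 28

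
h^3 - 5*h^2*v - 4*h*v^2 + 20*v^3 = (h - 5*v)*(h - 2*v)*(h + 2*v)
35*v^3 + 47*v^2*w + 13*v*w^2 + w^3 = (v + w)*(5*v + w)*(7*v + w)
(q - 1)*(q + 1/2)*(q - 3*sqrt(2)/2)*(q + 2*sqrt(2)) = q^4 - q^3/2 + sqrt(2)*q^3/2 - 13*q^2/2 - sqrt(2)*q^2/4 - sqrt(2)*q/4 + 3*q + 3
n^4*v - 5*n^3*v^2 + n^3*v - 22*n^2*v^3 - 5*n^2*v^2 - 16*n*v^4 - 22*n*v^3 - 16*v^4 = (n - 8*v)*(n + v)*(n + 2*v)*(n*v + v)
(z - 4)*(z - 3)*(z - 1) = z^3 - 8*z^2 + 19*z - 12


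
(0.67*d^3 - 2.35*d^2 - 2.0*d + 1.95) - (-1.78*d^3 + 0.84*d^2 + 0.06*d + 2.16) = 2.45*d^3 - 3.19*d^2 - 2.06*d - 0.21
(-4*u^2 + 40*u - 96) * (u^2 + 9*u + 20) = -4*u^4 + 4*u^3 + 184*u^2 - 64*u - 1920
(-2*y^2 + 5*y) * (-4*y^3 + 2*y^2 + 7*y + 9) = 8*y^5 - 24*y^4 - 4*y^3 + 17*y^2 + 45*y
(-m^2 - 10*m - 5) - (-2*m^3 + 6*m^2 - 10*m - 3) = 2*m^3 - 7*m^2 - 2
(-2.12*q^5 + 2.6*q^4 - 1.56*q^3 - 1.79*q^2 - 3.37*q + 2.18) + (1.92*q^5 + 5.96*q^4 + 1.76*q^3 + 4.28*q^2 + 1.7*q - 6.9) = -0.2*q^5 + 8.56*q^4 + 0.2*q^3 + 2.49*q^2 - 1.67*q - 4.72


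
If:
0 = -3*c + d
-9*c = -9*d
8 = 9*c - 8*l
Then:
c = 0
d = 0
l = -1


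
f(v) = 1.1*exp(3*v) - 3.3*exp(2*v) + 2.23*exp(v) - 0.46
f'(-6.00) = 0.01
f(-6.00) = -0.45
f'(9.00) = 1755325856259.51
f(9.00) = 585036404833.24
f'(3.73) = 227556.95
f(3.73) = 74002.96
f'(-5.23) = 0.01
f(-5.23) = -0.45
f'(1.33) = 92.46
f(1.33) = 20.25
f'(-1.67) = 0.21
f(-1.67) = -0.15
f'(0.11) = -1.14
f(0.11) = -0.55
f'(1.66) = 309.24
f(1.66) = 80.01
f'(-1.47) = 0.20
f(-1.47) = -0.11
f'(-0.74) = -0.08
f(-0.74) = -0.03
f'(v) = 3.3*exp(3*v) - 6.6*exp(2*v) + 2.23*exp(v)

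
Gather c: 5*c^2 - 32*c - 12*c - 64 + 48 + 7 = 5*c^2 - 44*c - 9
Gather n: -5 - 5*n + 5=-5*n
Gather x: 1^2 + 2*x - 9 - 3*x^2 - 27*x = -3*x^2 - 25*x - 8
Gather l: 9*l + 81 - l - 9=8*l + 72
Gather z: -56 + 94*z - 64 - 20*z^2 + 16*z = -20*z^2 + 110*z - 120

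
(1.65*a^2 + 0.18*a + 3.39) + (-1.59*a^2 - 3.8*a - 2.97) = 0.0599999999999998*a^2 - 3.62*a + 0.42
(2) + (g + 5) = g + 7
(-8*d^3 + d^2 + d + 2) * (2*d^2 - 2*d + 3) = -16*d^5 + 18*d^4 - 24*d^3 + 5*d^2 - d + 6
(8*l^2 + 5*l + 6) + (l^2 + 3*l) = 9*l^2 + 8*l + 6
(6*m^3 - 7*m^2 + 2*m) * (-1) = -6*m^3 + 7*m^2 - 2*m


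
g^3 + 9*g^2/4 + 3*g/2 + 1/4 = (g + 1/4)*(g + 1)^2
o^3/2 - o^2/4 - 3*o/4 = o*(o/2 + 1/2)*(o - 3/2)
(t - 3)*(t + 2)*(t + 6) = t^3 + 5*t^2 - 12*t - 36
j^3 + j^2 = j^2*(j + 1)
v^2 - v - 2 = (v - 2)*(v + 1)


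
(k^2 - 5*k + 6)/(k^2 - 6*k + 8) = (k - 3)/(k - 4)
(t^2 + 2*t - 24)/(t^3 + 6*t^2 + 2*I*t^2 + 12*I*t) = (t - 4)/(t*(t + 2*I))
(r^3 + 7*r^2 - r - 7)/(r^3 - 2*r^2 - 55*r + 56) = (r + 1)/(r - 8)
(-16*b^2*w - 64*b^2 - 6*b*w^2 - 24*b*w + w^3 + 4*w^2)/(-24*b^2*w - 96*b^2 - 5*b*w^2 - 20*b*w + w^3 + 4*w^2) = (2*b + w)/(3*b + w)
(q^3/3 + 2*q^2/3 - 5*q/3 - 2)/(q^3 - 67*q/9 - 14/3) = 3*(-q^3 - 2*q^2 + 5*q + 6)/(-9*q^3 + 67*q + 42)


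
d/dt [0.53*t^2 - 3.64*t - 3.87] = 1.06*t - 3.64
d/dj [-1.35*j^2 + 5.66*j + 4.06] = 5.66 - 2.7*j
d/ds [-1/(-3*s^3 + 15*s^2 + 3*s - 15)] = (-3*s^2 + 10*s + 1)/(3*(s^3 - 5*s^2 - s + 5)^2)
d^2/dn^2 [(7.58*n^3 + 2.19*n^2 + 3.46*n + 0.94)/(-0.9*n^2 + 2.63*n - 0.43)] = (7.105427357601e-15*n^5 - 2.8421709430404e-14*n^4 - 114.965944*n^3 + 51.950112*n^2 + 12.974748*n - 20.911902)/(0.729*n^6 - 6.3909*n^5 + 19.72053*n^4 - 24.298307*n^3 + 9.422031*n^2 - 1.458861*n + 0.079507)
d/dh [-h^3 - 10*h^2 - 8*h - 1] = -3*h^2 - 20*h - 8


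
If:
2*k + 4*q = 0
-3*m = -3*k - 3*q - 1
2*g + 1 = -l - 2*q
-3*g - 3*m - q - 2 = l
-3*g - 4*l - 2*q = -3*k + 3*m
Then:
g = -18/23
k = -14/23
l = -1/23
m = 2/69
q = 7/23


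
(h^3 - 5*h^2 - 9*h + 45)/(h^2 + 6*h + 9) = (h^2 - 8*h + 15)/(h + 3)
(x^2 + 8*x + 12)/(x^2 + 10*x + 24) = (x + 2)/(x + 4)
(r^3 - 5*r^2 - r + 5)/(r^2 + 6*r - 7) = (r^2 - 4*r - 5)/(r + 7)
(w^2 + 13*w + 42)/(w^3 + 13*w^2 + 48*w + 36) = (w + 7)/(w^2 + 7*w + 6)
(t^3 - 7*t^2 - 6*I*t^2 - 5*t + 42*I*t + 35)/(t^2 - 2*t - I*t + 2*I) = (t^2 - t*(7 + 5*I) + 35*I)/(t - 2)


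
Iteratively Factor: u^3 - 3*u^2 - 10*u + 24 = (u - 4)*(u^2 + u - 6) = (u - 4)*(u + 3)*(u - 2)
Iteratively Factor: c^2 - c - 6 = (c + 2)*(c - 3)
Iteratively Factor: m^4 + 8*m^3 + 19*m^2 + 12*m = (m + 3)*(m^3 + 5*m^2 + 4*m) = (m + 1)*(m + 3)*(m^2 + 4*m) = (m + 1)*(m + 3)*(m + 4)*(m)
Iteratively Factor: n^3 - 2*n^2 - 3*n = (n + 1)*(n^2 - 3*n) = n*(n + 1)*(n - 3)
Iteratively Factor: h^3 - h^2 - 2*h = (h - 2)*(h^2 + h) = h*(h - 2)*(h + 1)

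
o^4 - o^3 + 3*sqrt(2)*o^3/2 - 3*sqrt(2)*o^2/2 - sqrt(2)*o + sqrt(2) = (o - 1)*(o - sqrt(2)/2)*(o + sqrt(2))^2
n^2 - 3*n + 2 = (n - 2)*(n - 1)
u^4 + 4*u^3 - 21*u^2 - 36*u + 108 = (u - 3)*(u - 2)*(u + 3)*(u + 6)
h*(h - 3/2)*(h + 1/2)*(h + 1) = h^4 - 7*h^2/4 - 3*h/4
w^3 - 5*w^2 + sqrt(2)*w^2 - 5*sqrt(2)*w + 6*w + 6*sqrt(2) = (w - 3)*(w - 2)*(w + sqrt(2))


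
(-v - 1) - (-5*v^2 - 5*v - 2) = 5*v^2 + 4*v + 1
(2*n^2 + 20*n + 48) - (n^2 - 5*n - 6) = n^2 + 25*n + 54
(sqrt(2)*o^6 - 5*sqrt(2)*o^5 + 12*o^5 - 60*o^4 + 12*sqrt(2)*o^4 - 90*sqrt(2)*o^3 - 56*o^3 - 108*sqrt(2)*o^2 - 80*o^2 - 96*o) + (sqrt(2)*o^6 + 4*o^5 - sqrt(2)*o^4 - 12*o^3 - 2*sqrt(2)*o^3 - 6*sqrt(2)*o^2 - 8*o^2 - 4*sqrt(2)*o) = 2*sqrt(2)*o^6 - 5*sqrt(2)*o^5 + 16*o^5 - 60*o^4 + 11*sqrt(2)*o^4 - 92*sqrt(2)*o^3 - 68*o^3 - 114*sqrt(2)*o^2 - 88*o^2 - 96*o - 4*sqrt(2)*o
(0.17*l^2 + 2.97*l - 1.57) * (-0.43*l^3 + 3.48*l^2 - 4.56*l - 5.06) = -0.0731*l^5 - 0.6855*l^4 + 10.2355*l^3 - 19.867*l^2 - 7.869*l + 7.9442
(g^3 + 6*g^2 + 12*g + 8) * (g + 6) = g^4 + 12*g^3 + 48*g^2 + 80*g + 48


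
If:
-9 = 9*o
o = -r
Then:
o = -1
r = 1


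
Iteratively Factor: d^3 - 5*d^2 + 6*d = (d - 3)*(d^2 - 2*d) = d*(d - 3)*(d - 2)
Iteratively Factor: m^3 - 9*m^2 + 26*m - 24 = (m - 2)*(m^2 - 7*m + 12) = (m - 3)*(m - 2)*(m - 4)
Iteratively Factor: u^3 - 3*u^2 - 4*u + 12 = (u - 2)*(u^2 - u - 6) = (u - 3)*(u - 2)*(u + 2)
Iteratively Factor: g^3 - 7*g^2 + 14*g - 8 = (g - 1)*(g^2 - 6*g + 8) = (g - 4)*(g - 1)*(g - 2)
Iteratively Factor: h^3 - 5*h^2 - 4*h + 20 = (h - 5)*(h^2 - 4) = (h - 5)*(h - 2)*(h + 2)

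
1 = 1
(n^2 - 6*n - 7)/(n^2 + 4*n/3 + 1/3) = 3*(n - 7)/(3*n + 1)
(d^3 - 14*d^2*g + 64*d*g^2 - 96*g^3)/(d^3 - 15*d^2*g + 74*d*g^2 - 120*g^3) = (d - 4*g)/(d - 5*g)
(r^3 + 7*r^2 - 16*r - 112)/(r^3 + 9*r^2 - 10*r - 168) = (r + 4)/(r + 6)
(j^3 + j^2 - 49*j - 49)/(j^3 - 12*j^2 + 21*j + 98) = (j^2 + 8*j + 7)/(j^2 - 5*j - 14)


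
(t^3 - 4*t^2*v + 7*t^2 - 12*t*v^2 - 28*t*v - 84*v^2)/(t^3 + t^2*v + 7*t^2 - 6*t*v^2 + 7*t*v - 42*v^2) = (t^2 - 4*t*v - 12*v^2)/(t^2 + t*v - 6*v^2)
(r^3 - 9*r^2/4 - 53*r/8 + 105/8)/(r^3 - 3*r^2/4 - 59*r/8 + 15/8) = (4*r - 7)/(4*r - 1)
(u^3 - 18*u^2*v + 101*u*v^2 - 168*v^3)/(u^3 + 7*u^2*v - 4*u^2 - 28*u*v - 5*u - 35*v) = (-u^3 + 18*u^2*v - 101*u*v^2 + 168*v^3)/(-u^3 - 7*u^2*v + 4*u^2 + 28*u*v + 5*u + 35*v)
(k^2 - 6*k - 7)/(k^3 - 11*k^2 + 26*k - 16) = (k^2 - 6*k - 7)/(k^3 - 11*k^2 + 26*k - 16)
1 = 1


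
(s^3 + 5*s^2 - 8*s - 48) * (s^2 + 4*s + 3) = s^5 + 9*s^4 + 15*s^3 - 65*s^2 - 216*s - 144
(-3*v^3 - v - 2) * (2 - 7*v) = 21*v^4 - 6*v^3 + 7*v^2 + 12*v - 4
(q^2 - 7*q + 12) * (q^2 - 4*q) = q^4 - 11*q^3 + 40*q^2 - 48*q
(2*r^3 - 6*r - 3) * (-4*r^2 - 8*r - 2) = -8*r^5 - 16*r^4 + 20*r^3 + 60*r^2 + 36*r + 6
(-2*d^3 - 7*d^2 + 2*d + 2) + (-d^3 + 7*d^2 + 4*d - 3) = -3*d^3 + 6*d - 1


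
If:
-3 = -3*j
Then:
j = 1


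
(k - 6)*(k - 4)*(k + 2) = k^3 - 8*k^2 + 4*k + 48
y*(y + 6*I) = y^2 + 6*I*y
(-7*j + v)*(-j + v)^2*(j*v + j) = -7*j^4*v - 7*j^4 + 15*j^3*v^2 + 15*j^3*v - 9*j^2*v^3 - 9*j^2*v^2 + j*v^4 + j*v^3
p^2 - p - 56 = (p - 8)*(p + 7)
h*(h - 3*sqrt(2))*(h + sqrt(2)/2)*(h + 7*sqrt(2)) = h^4 + 9*sqrt(2)*h^3/2 - 38*h^2 - 21*sqrt(2)*h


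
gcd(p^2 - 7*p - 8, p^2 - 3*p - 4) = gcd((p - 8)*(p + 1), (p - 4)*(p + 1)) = p + 1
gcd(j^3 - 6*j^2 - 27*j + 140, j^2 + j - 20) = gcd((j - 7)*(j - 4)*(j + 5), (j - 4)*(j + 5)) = j^2 + j - 20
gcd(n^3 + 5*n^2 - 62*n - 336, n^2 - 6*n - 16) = n - 8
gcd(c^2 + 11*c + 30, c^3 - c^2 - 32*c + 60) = c + 6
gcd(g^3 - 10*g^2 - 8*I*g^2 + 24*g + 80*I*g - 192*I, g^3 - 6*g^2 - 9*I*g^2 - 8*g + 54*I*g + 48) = g^2 + g*(-6 - 8*I) + 48*I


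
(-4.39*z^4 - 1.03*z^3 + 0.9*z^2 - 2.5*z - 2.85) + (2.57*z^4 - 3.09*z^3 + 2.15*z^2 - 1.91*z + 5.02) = -1.82*z^4 - 4.12*z^3 + 3.05*z^2 - 4.41*z + 2.17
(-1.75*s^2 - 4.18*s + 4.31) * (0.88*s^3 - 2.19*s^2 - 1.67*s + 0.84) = -1.54*s^5 + 0.1541*s^4 + 15.8695*s^3 - 3.9283*s^2 - 10.7089*s + 3.6204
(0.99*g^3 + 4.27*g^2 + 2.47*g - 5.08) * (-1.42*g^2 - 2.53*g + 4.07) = -1.4058*g^5 - 8.5681*g^4 - 10.2812*g^3 + 18.3434*g^2 + 22.9053*g - 20.6756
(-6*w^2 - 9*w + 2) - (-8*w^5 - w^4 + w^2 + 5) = 8*w^5 + w^4 - 7*w^2 - 9*w - 3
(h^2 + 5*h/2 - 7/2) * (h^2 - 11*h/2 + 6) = h^4 - 3*h^3 - 45*h^2/4 + 137*h/4 - 21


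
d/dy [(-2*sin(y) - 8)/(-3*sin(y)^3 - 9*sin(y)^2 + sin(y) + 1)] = 2*(-6*sin(y)^3 - 45*sin(y)^2 - 72*sin(y) + 3)*cos(y)/(3*sin(y)^3 + 9*sin(y)^2 - sin(y) - 1)^2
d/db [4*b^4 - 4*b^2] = 16*b^3 - 8*b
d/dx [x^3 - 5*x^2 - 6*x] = 3*x^2 - 10*x - 6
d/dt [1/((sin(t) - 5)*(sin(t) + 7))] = -2*(sin(t) + 1)*cos(t)/((sin(t) - 5)^2*(sin(t) + 7)^2)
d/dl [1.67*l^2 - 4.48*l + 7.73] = 3.34*l - 4.48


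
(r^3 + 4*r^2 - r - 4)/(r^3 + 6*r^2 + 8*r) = (r^2 - 1)/(r*(r + 2))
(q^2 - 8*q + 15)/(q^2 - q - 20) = (q - 3)/(q + 4)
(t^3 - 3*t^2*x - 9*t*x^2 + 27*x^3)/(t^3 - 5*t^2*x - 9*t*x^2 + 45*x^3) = (-t + 3*x)/(-t + 5*x)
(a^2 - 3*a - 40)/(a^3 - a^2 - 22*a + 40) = (a - 8)/(a^2 - 6*a + 8)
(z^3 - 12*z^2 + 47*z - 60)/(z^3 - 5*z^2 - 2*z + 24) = (z - 5)/(z + 2)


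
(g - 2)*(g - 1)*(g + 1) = g^3 - 2*g^2 - g + 2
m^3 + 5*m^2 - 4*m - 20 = (m - 2)*(m + 2)*(m + 5)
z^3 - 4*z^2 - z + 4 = (z - 4)*(z - 1)*(z + 1)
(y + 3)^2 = y^2 + 6*y + 9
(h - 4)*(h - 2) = h^2 - 6*h + 8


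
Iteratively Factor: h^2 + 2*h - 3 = (h + 3)*(h - 1)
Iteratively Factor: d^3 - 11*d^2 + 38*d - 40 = (d - 2)*(d^2 - 9*d + 20) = (d - 5)*(d - 2)*(d - 4)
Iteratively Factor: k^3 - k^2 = (k)*(k^2 - k) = k^2*(k - 1)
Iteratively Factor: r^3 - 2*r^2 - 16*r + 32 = (r + 4)*(r^2 - 6*r + 8) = (r - 4)*(r + 4)*(r - 2)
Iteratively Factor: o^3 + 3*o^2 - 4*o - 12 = (o - 2)*(o^2 + 5*o + 6) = (o - 2)*(o + 3)*(o + 2)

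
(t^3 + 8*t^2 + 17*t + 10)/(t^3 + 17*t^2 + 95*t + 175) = (t^2 + 3*t + 2)/(t^2 + 12*t + 35)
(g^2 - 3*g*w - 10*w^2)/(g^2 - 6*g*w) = (g^2 - 3*g*w - 10*w^2)/(g*(g - 6*w))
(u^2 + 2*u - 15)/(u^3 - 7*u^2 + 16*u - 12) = (u + 5)/(u^2 - 4*u + 4)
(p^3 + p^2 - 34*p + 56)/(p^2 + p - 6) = (p^2 + 3*p - 28)/(p + 3)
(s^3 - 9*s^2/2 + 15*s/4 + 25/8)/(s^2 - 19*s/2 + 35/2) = (s^2 - 2*s - 5/4)/(s - 7)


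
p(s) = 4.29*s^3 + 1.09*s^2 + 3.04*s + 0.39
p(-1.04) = -6.42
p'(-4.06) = 206.33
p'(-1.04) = 14.69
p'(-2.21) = 61.08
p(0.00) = 0.39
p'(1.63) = 40.79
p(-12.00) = -7292.25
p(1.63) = 26.82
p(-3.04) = -119.30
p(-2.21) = -47.31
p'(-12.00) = 1830.16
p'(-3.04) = 115.35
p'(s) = 12.87*s^2 + 2.18*s + 3.04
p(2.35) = 69.23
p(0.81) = 5.85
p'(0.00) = 3.04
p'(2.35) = 79.24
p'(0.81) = 13.25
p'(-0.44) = 4.57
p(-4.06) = -281.09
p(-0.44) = -1.10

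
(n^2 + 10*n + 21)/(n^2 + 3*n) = (n + 7)/n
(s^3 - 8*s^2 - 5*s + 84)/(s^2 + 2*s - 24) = (s^2 - 4*s - 21)/(s + 6)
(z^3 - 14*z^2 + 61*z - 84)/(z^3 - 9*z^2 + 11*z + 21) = (z - 4)/(z + 1)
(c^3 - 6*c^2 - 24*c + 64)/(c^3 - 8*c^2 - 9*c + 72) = (c^2 + 2*c - 8)/(c^2 - 9)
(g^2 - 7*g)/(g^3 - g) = (g - 7)/(g^2 - 1)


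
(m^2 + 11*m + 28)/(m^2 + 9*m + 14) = (m + 4)/(m + 2)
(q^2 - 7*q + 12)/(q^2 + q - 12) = (q - 4)/(q + 4)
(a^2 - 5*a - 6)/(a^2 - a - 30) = (a + 1)/(a + 5)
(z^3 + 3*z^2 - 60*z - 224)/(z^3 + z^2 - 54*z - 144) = (z^2 + 11*z + 28)/(z^2 + 9*z + 18)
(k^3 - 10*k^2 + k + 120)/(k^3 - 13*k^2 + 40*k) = (k + 3)/k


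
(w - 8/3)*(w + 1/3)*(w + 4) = w^3 + 5*w^2/3 - 92*w/9 - 32/9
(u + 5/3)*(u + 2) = u^2 + 11*u/3 + 10/3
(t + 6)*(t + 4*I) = t^2 + 6*t + 4*I*t + 24*I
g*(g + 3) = g^2 + 3*g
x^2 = x^2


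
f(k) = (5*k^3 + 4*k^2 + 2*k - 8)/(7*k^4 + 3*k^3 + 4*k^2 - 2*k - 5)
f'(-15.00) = 0.00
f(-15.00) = -0.05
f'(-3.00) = -0.07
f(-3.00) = -0.22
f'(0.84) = 21.21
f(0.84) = -0.38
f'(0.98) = 1.24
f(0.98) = 0.41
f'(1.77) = -0.17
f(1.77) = 0.40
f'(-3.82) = -0.04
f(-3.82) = -0.17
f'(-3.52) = -0.05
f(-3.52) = -0.18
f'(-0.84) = -122.50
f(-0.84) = -8.12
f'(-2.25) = -0.17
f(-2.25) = -0.30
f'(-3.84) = -0.04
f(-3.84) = -0.17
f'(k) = (15*k^2 + 8*k + 2)/(7*k^4 + 3*k^3 + 4*k^2 - 2*k - 5) + (-28*k^3 - 9*k^2 - 8*k + 2)*(5*k^3 + 4*k^2 + 2*k - 8)/(7*k^4 + 3*k^3 + 4*k^2 - 2*k - 5)^2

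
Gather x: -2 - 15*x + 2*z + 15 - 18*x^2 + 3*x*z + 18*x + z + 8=-18*x^2 + x*(3*z + 3) + 3*z + 21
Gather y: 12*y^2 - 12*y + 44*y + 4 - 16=12*y^2 + 32*y - 12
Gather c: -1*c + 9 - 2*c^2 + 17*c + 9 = -2*c^2 + 16*c + 18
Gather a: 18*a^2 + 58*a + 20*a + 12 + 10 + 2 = 18*a^2 + 78*a + 24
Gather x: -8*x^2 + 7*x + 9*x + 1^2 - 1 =-8*x^2 + 16*x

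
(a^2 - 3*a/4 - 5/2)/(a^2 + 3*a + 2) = (4*a^2 - 3*a - 10)/(4*(a^2 + 3*a + 2))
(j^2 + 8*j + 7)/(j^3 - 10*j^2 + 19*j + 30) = (j + 7)/(j^2 - 11*j + 30)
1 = 1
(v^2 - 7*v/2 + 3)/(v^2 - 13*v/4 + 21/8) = 4*(v - 2)/(4*v - 7)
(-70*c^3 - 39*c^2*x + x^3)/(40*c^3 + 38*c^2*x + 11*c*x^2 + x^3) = (-7*c + x)/(4*c + x)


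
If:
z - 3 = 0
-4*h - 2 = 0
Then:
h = -1/2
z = 3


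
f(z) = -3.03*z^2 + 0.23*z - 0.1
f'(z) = 0.23 - 6.06*z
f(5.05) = -76.21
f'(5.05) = -30.37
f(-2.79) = -24.33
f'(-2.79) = 17.14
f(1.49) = -6.48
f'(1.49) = -8.80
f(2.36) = -16.43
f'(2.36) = -14.07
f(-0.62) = -1.41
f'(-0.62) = 3.99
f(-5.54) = -94.37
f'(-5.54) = 33.80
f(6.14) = -112.92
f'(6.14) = -36.98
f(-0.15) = -0.20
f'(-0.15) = 1.14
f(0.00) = -0.10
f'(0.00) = 0.23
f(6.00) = -107.80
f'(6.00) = -36.13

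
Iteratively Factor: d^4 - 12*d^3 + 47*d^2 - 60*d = (d - 5)*(d^3 - 7*d^2 + 12*d) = (d - 5)*(d - 3)*(d^2 - 4*d) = d*(d - 5)*(d - 3)*(d - 4)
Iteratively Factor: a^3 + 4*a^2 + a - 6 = (a - 1)*(a^2 + 5*a + 6) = (a - 1)*(a + 3)*(a + 2)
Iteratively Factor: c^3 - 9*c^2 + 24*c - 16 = (c - 4)*(c^2 - 5*c + 4) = (c - 4)^2*(c - 1)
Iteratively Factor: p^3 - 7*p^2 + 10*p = (p)*(p^2 - 7*p + 10) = p*(p - 2)*(p - 5)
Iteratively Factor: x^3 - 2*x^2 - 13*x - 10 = (x + 1)*(x^2 - 3*x - 10) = (x - 5)*(x + 1)*(x + 2)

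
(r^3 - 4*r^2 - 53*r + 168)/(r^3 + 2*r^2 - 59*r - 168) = (r - 3)/(r + 3)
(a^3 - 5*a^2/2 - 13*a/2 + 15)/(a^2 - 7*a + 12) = (a^2 + a/2 - 5)/(a - 4)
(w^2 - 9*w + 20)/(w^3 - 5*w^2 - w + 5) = (w - 4)/(w^2 - 1)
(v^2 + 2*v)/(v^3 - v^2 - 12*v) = (v + 2)/(v^2 - v - 12)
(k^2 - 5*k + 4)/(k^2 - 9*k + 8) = (k - 4)/(k - 8)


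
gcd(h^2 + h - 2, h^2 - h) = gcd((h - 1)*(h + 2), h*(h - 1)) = h - 1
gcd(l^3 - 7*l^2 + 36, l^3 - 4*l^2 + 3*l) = l - 3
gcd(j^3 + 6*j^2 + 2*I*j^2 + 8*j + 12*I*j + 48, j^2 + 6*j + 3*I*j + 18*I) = j + 6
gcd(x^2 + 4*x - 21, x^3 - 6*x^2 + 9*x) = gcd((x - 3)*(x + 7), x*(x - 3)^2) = x - 3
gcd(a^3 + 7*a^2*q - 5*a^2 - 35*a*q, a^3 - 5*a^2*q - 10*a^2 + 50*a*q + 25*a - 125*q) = a - 5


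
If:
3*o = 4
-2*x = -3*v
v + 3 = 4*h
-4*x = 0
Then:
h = 3/4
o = 4/3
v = 0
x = 0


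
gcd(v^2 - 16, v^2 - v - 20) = v + 4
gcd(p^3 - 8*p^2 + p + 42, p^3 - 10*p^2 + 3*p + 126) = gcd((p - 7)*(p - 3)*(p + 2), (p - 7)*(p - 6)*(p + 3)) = p - 7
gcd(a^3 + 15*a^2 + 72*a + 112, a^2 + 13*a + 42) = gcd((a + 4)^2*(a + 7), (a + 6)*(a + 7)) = a + 7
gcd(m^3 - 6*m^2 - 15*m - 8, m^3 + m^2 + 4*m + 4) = m + 1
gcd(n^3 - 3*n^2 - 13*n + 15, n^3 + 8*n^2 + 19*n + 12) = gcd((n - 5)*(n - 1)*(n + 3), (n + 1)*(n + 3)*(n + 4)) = n + 3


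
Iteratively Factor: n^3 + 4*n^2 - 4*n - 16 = (n + 2)*(n^2 + 2*n - 8) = (n + 2)*(n + 4)*(n - 2)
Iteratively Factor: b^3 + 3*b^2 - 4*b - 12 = (b + 3)*(b^2 - 4) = (b - 2)*(b + 3)*(b + 2)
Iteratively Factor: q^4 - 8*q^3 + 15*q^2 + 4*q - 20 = (q - 2)*(q^3 - 6*q^2 + 3*q + 10) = (q - 5)*(q - 2)*(q^2 - q - 2) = (q - 5)*(q - 2)^2*(q + 1)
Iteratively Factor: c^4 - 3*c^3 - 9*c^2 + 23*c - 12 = (c - 4)*(c^3 + c^2 - 5*c + 3) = (c - 4)*(c + 3)*(c^2 - 2*c + 1) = (c - 4)*(c - 1)*(c + 3)*(c - 1)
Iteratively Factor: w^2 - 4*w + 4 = (w - 2)*(w - 2)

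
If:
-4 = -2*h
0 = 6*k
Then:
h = 2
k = 0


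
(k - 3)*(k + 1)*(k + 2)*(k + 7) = k^4 + 7*k^3 - 7*k^2 - 55*k - 42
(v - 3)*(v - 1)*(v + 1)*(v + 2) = v^4 - v^3 - 7*v^2 + v + 6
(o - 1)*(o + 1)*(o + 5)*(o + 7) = o^4 + 12*o^3 + 34*o^2 - 12*o - 35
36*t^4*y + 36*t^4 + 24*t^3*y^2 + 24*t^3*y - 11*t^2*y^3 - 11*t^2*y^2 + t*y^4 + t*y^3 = (-6*t + y)^2*(t + y)*(t*y + t)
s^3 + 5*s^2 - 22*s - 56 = (s - 4)*(s + 2)*(s + 7)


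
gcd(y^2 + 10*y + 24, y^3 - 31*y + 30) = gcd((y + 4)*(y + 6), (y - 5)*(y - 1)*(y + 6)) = y + 6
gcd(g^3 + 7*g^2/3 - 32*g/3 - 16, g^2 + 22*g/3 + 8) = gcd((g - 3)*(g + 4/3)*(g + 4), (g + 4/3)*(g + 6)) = g + 4/3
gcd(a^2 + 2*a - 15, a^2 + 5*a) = a + 5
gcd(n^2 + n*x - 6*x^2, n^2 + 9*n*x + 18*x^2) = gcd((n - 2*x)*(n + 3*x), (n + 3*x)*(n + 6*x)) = n + 3*x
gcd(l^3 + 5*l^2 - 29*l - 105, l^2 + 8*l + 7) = l + 7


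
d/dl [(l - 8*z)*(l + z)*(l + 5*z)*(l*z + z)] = z*(4*l^3 - 6*l^2*z + 3*l^2 - 86*l*z^2 - 4*l*z - 40*z^3 - 43*z^2)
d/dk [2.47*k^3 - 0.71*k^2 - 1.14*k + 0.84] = 7.41*k^2 - 1.42*k - 1.14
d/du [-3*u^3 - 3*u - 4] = -9*u^2 - 3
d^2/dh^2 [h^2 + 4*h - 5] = 2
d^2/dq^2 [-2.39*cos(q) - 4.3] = 2.39*cos(q)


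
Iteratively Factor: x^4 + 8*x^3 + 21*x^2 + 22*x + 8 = (x + 4)*(x^3 + 4*x^2 + 5*x + 2) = (x + 1)*(x + 4)*(x^2 + 3*x + 2) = (x + 1)^2*(x + 4)*(x + 2)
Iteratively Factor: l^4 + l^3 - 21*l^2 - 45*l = (l - 5)*(l^3 + 6*l^2 + 9*l) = l*(l - 5)*(l^2 + 6*l + 9) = l*(l - 5)*(l + 3)*(l + 3)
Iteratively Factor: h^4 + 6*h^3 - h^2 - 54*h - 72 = (h + 3)*(h^3 + 3*h^2 - 10*h - 24) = (h + 2)*(h + 3)*(h^2 + h - 12) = (h + 2)*(h + 3)*(h + 4)*(h - 3)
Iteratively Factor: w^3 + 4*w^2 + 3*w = (w)*(w^2 + 4*w + 3) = w*(w + 1)*(w + 3)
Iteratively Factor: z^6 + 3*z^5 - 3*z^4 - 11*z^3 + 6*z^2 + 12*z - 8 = (z + 2)*(z^5 + z^4 - 5*z^3 - z^2 + 8*z - 4) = (z - 1)*(z + 2)*(z^4 + 2*z^3 - 3*z^2 - 4*z + 4) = (z - 1)*(z + 2)^2*(z^3 - 3*z + 2) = (z - 1)^2*(z + 2)^2*(z^2 + z - 2) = (z - 1)^3*(z + 2)^2*(z + 2)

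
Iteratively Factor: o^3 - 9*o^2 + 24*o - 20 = (o - 2)*(o^2 - 7*o + 10) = (o - 2)^2*(o - 5)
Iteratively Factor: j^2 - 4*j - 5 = (j - 5)*(j + 1)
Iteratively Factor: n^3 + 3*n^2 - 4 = (n + 2)*(n^2 + n - 2) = (n - 1)*(n + 2)*(n + 2)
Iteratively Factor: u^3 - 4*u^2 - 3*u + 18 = (u - 3)*(u^2 - u - 6) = (u - 3)^2*(u + 2)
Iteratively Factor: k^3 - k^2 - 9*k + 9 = (k + 3)*(k^2 - 4*k + 3) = (k - 3)*(k + 3)*(k - 1)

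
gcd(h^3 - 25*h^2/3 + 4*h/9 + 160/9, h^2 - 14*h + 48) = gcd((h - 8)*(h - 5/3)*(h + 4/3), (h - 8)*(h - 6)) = h - 8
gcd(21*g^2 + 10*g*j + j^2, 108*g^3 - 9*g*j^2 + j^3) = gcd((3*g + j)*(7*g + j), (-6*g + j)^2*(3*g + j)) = 3*g + j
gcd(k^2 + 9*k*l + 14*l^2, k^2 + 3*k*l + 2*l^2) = k + 2*l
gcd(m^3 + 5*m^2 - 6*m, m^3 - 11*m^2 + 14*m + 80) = 1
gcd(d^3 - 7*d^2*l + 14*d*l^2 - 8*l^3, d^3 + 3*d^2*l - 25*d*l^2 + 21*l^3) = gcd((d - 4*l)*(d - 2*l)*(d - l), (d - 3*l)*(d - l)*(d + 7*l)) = d - l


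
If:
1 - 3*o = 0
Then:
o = 1/3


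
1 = 1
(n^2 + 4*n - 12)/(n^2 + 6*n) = (n - 2)/n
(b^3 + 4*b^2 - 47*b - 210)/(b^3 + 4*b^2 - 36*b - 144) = (b^2 - 2*b - 35)/(b^2 - 2*b - 24)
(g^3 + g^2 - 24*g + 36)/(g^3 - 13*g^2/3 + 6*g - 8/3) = 3*(g^2 + 3*g - 18)/(3*g^2 - 7*g + 4)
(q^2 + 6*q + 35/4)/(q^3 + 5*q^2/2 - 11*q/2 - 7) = (q + 5/2)/(q^2 - q - 2)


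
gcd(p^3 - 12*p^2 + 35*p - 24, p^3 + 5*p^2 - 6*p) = p - 1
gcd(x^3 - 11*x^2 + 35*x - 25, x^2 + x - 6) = 1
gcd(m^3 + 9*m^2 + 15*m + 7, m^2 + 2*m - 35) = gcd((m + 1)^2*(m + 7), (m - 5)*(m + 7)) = m + 7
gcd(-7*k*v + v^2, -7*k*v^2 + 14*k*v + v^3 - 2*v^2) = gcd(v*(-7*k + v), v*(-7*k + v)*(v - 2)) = -7*k*v + v^2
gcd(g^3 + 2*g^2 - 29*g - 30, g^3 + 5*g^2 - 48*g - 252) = g + 6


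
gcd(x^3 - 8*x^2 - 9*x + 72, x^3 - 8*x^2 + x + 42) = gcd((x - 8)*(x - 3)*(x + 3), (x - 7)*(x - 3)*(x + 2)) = x - 3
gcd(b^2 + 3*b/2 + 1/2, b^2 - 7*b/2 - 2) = b + 1/2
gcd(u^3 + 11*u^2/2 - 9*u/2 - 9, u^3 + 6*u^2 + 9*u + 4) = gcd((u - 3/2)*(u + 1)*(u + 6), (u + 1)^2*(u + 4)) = u + 1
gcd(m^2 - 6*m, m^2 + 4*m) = m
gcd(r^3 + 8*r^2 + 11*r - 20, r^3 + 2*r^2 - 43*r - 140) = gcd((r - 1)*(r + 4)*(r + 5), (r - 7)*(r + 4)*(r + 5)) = r^2 + 9*r + 20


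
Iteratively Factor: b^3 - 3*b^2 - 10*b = (b - 5)*(b^2 + 2*b) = (b - 5)*(b + 2)*(b)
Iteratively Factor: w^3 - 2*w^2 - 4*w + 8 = (w + 2)*(w^2 - 4*w + 4) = (w - 2)*(w + 2)*(w - 2)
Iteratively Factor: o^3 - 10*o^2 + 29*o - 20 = (o - 5)*(o^2 - 5*o + 4) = (o - 5)*(o - 4)*(o - 1)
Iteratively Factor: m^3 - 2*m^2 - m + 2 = (m - 1)*(m^2 - m - 2) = (m - 2)*(m - 1)*(m + 1)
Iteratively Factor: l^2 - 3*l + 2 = (l - 2)*(l - 1)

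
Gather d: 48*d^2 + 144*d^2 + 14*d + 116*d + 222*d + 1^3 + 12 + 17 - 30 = 192*d^2 + 352*d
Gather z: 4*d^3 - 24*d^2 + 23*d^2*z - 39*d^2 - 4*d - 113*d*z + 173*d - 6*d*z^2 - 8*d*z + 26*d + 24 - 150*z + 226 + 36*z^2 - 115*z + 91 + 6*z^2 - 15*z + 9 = 4*d^3 - 63*d^2 + 195*d + z^2*(42 - 6*d) + z*(23*d^2 - 121*d - 280) + 350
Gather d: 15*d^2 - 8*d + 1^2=15*d^2 - 8*d + 1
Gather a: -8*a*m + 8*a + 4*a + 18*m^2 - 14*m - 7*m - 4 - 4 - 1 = a*(12 - 8*m) + 18*m^2 - 21*m - 9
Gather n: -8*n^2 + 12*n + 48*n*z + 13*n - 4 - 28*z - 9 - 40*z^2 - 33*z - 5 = -8*n^2 + n*(48*z + 25) - 40*z^2 - 61*z - 18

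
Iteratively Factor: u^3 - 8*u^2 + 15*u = (u - 3)*(u^2 - 5*u) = u*(u - 3)*(u - 5)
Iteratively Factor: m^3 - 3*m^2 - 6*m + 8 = (m + 2)*(m^2 - 5*m + 4) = (m - 1)*(m + 2)*(m - 4)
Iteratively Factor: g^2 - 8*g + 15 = (g - 5)*(g - 3)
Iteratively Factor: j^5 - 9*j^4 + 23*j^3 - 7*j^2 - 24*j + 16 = (j + 1)*(j^4 - 10*j^3 + 33*j^2 - 40*j + 16) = (j - 4)*(j + 1)*(j^3 - 6*j^2 + 9*j - 4) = (j - 4)*(j - 1)*(j + 1)*(j^2 - 5*j + 4) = (j - 4)^2*(j - 1)*(j + 1)*(j - 1)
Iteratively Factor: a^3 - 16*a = (a)*(a^2 - 16) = a*(a - 4)*(a + 4)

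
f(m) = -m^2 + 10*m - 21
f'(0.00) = 10.00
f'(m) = 10 - 2*m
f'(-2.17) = 14.34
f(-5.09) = -97.81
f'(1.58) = 6.84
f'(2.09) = 5.82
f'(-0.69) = 11.38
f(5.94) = 3.12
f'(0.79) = 8.42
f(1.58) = -7.70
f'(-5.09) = 20.18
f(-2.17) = -47.41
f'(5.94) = -1.88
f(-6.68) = -132.42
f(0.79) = -13.72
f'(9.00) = -8.00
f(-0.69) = -28.38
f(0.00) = -21.00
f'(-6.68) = 23.36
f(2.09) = -4.47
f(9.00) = -12.00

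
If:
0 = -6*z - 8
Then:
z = -4/3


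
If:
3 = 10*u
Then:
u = 3/10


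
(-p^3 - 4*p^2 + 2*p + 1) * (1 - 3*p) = 3*p^4 + 11*p^3 - 10*p^2 - p + 1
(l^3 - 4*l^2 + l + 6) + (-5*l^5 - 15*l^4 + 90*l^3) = -5*l^5 - 15*l^4 + 91*l^3 - 4*l^2 + l + 6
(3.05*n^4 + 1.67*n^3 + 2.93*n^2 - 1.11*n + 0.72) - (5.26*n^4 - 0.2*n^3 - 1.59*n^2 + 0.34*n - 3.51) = -2.21*n^4 + 1.87*n^3 + 4.52*n^2 - 1.45*n + 4.23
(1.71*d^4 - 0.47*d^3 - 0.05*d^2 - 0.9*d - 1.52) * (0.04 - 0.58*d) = -0.9918*d^5 + 0.341*d^4 + 0.0102*d^3 + 0.52*d^2 + 0.8456*d - 0.0608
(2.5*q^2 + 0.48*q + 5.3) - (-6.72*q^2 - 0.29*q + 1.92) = 9.22*q^2 + 0.77*q + 3.38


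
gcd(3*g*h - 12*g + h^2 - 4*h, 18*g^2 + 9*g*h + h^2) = 3*g + h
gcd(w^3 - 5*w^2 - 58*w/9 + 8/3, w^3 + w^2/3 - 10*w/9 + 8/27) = w^2 + w - 4/9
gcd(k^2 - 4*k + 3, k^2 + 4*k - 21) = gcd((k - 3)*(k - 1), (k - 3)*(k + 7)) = k - 3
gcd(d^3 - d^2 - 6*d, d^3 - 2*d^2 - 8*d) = d^2 + 2*d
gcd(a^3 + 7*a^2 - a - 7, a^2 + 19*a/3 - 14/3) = a + 7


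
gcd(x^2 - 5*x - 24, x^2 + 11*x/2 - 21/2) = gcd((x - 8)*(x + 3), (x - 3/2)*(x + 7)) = 1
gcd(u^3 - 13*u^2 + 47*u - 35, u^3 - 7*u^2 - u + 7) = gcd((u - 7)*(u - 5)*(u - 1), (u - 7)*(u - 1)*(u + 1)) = u^2 - 8*u + 7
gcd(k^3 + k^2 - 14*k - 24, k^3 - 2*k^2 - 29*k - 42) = k^2 + 5*k + 6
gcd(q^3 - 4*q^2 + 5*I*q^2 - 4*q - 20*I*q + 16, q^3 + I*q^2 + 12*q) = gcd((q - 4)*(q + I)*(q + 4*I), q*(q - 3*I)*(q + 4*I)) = q + 4*I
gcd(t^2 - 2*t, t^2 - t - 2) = t - 2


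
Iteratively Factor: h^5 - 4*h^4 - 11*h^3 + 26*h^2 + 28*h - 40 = (h - 1)*(h^4 - 3*h^3 - 14*h^2 + 12*h + 40) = (h - 1)*(h + 2)*(h^3 - 5*h^2 - 4*h + 20) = (h - 1)*(h + 2)^2*(h^2 - 7*h + 10) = (h - 2)*(h - 1)*(h + 2)^2*(h - 5)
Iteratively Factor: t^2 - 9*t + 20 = (t - 5)*(t - 4)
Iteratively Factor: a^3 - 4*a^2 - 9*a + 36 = (a + 3)*(a^2 - 7*a + 12) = (a - 4)*(a + 3)*(a - 3)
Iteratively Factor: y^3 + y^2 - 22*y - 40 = (y + 4)*(y^2 - 3*y - 10) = (y + 2)*(y + 4)*(y - 5)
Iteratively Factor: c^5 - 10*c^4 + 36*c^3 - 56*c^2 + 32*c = (c - 4)*(c^4 - 6*c^3 + 12*c^2 - 8*c) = (c - 4)*(c - 2)*(c^3 - 4*c^2 + 4*c) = (c - 4)*(c - 2)^2*(c^2 - 2*c) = (c - 4)*(c - 2)^3*(c)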